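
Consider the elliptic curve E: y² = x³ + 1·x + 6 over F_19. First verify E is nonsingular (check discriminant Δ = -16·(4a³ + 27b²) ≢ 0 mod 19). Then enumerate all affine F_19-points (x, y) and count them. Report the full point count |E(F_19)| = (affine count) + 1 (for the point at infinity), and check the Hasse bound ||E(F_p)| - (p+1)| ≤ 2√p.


Affine points = {(0, 5), (0, 14), (2, 4), (2, 15), (3, 6), (3, 13), (4, 6), (4, 13), (6, 0), (10, 3), (10, 16), (12, 6), (12, 13), (14, 3), (14, 16), (18, 2), (18, 17)}; affine count = 17; |E(F_19)| = 18.

Discriminant check: Δ ∝ 4a³ + 27b² = 4·1³ + 27·6² = 4·1 + 27·36 ≡ 7 (mod 19). Nonzero ⇒ E is nonsingular.
For each x ∈ F_19, compute rhs = x³ + 1·x + 6 mod 19, then count y ∈ F_19 with y² ≡ rhs.
  x = 0: rhs = 6, matching y values: 5, 14 (2 points).
  x = 1: rhs = 8, matching y values: none (0 points).
  x = 2: rhs = 16, matching y values: 4, 15 (2 points).
  x = 3: rhs = 17, matching y values: 6, 13 (2 points).
  x = 4: rhs = 17, matching y values: 6, 13 (2 points).
  x = 5: rhs = 3, matching y values: none (0 points).
  x = 6: rhs = 0, matching y values: 0 (1 points).
  x = 7: rhs = 14, matching y values: none (0 points).
  x = 8: rhs = 13, matching y values: none (0 points).
  x = 9: rhs = 3, matching y values: none (0 points).
  x = 10: rhs = 9, matching y values: 3, 16 (2 points).
  x = 11: rhs = 18, matching y values: none (0 points).
  x = 12: rhs = 17, matching y values: 6, 13 (2 points).
  x = 13: rhs = 12, matching y values: none (0 points).
  x = 14: rhs = 9, matching y values: 3, 16 (2 points).
  x = 15: rhs = 14, matching y values: none (0 points).
  x = 16: rhs = 14, matching y values: none (0 points).
  x = 17: rhs = 15, matching y values: none (0 points).
  x = 18: rhs = 4, matching y values: 2, 17 (2 points).
Total affine count: 17.
Full point count |E(F_19)| = 17 + 1 = 18.
Hasse bound: |18 − (19+1)| = |-2| = 2 ≤ 2√19 ≈ 8.7178 ✓.


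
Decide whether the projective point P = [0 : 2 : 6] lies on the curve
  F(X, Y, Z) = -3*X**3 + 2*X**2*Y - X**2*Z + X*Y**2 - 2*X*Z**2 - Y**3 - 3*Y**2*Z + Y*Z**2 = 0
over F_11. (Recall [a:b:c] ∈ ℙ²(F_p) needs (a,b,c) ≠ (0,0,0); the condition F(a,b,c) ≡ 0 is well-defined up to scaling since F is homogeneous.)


F(0,2,6) ≡ 3 (mod 11); P is NOT on the curve.

Evaluate F(0, 2, 6) term-by-term (mod 11).
  -3*X**3 ↦ -3·0·1·1 = 0
  2*X**2*Y ↦ 2·0·2·1 = 0
  -X**2*Z ↦ -1·0·1·6 = 0
  X*Y**2 ↦ 1·0·4·1 = 0
  -2*X*Z**2 ↦ -2·0·1·36 = 0
  -Y**3 ↦ -1·1·8·1 = -8
  -3*Y**2*Z ↦ -3·1·4·6 = -72
  Y*Z**2 ↦ 1·1·2·36 = 72
Sum: F(0, 2, 6) = (0) + (0) + (0) + (0) + (0) + (-8) + (-72) + (72) = -8.
Reducing mod 11: -8 ≡ 3 (mod 11).
Since F(a, b, c) ≡ 3 ≠ 0 (mod 11), P does NOT lie on the curve.


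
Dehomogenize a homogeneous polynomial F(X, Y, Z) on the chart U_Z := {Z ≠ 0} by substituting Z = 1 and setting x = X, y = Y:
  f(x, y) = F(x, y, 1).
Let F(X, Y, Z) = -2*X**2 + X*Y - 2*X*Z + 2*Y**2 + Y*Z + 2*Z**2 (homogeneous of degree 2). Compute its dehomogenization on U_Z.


f(x, y) = -2*x**2 + x*y - 2*x + 2*y**2 + y + 2

On U_Z we set Z = 1. Each monomial c·X^i·Y^j·Z^k in F becomes c·x^i·y^j·1^k = c·x^i·y^j.
Substituting Z = 1: F(X, Y, 1) = -2*x**2 + x*y - 2*x + 2*y**2 + y + 2.
Note: deg(f) ≤ deg(F) = 2; strict inequality happens when F is divisible by Z (lost terms).


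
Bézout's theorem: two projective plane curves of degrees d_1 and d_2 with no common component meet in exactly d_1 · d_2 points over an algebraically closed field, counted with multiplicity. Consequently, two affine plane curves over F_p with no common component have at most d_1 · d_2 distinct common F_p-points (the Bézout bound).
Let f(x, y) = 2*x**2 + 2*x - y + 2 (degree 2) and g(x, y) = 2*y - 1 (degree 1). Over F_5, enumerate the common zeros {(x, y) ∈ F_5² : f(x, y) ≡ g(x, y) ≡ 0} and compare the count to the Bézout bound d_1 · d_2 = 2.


Common zeros: ∅; count = 0; Bézout bound = 2.

deg(f) = 2, deg(g) = 1, so Bézout bound = 2.
Scan x ∈ F_5. For each x, list the y ∈ F_5 with f(x, y) ≡ 0 and those with g(x, y) ≡ 0 (mod 5); the common zeros in that column are the intersection.
  x = 0: f ≡ 0 at y ∈ {2}; g ≡ 0 at y ∈ {3}; common: ∅.
  x = 1: f ≡ 0 at y ∈ {1}; g ≡ 0 at y ∈ {3}; common: ∅.
  x = 2: f ≡ 0 at y ∈ {4}; g ≡ 0 at y ∈ {3}; common: ∅.
  x = 3: f ≡ 0 at y ∈ {1}; g ≡ 0 at y ∈ {3}; common: ∅.
  x = 4: f ≡ 0 at y ∈ {2}; g ≡ 0 at y ∈ {3}; common: ∅.
Collecting: common zeros = ∅, so the count is 0.
Comparison with the Bézout bound: 0 ≤ 2 = deg(f)·deg(g), as expected for curves with no common component (the affine F_5-count falls short of the bound because intersections may lie at infinity, over extension fields, or carry multiplicity).


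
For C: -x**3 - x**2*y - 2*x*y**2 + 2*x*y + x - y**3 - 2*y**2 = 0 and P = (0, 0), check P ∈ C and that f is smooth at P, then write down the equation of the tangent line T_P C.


Tangent line at P: x = 0.

Step 1: f(0, 0) = 0, so P lies on C.
Step 2: partial derivatives
  f_x(x, y) = -3*x**2 - 2*x*y - 2*y**2 + 2*y + 1, f_y(x, y) = -x**2 - 4*x*y + 2*x - 3*y**2 - 4*y.
  f_x(P) = 1, f_y(P) = 0 (gradient nonzero, so P is smooth).
Step 3: tangent line at P: 1·(x − 0) + 0·(y − 0) = 0.
Expanding: x = 0.


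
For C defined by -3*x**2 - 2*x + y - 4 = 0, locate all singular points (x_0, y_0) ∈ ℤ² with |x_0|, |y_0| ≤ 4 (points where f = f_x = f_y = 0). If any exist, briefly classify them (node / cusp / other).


No singular points in the scanned grid; C is smooth there.

Compute partial derivatives:
  f_x = -6*x - 2.
  f_y = 1.
f_y = 1 is a nonzero constant, so f_y never vanishes: no point (x, y) can satisfy f = f_x = f_y = 0. In particular no (x, y) ∈ {−4, ..., 4}² is singular; the curve is smooth.


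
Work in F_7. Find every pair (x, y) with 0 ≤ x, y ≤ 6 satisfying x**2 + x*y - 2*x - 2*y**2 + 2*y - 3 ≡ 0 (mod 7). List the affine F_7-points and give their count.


Affine F_7-points: {(0, 2), (0, 6), (3, 0), (3, 6), (6, 0), (6, 4)}; count = 6.

For each of the 49 pairs (x, y) ∈ F_7², evaluate f(x, y) mod 7. Record the zeros.
  x = 0: [0↦4, 1↦4, 2↦0, 3↦6, 4↦1, 5↦6, 6↦0]  zeros at y ∈ {2, 6}
  x = 1: [0↦3, 1↦4, 2↦1, 3↦1, 4↦4, 5↦3, 6↦5]  zeros at y ∈ ∅
  x = 2: [0↦4, 1↦6, 2↦4, 3↦5, 4↦2, 5↦2, 6↦5]  zeros at y ∈ ∅
  x = 3: [0↦0, 1↦3, 2↦2, 3↦4, 4↦2, 5↦3, 6↦0]  zeros at y ∈ {0, 6}
  x = 4: [0↦5, 1↦2, 2↦2, 3↦5, 4↦4, 5↦6, 6↦4]  zeros at y ∈ ∅
  x = 5: [0↦5, 1↦3, 2↦4, 3↦1, 4↦1, 5↦4, 6↦3]  zeros at y ∈ ∅
  x = 6: [0↦0, 1↦6, 2↦1, 3↦6, 4↦0, 5↦4, 6↦4]  zeros at y ∈ {0, 4}
Collecting zeros: affine points = {(0, 2), (0, 6), (3, 0), (3, 6), (6, 0), (6, 4)}.
Total count |C(F_7)_aff| = 6.


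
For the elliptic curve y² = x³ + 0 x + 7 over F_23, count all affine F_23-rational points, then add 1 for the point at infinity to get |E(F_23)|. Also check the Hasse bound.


Affine points = {(1, 10), (1, 13), (4, 5), (4, 18), (6, 4), (6, 19), (8, 6), (8, 17), (9, 0), (10, 8), (10, 15), (11, 2), (11, 21), (15, 1), (15, 22), (16, 3), (16, 20), (19, 9), (19, 14), (20, 7), (20, 16), (22, 11), (22, 12)}; affine count = 23; |E(F_23)| = 24.

Discriminant check: Δ ∝ 4a³ + 27b² = 4·0³ + 27·7² = 4·0 + 27·49 ≡ 12 (mod 23). Nonzero ⇒ E is nonsingular.
For each x ∈ F_23, compute rhs = x³ + 0·x + 7 mod 23, then count y ∈ F_23 with y² ≡ rhs.
  x = 0: rhs = 7, matching y values: none (0 points).
  x = 1: rhs = 8, matching y values: 10, 13 (2 points).
  x = 2: rhs = 15, matching y values: none (0 points).
  x = 3: rhs = 11, matching y values: none (0 points).
  x = 4: rhs = 2, matching y values: 5, 18 (2 points).
  x = 5: rhs = 17, matching y values: none (0 points).
  x = 6: rhs = 16, matching y values: 4, 19 (2 points).
  x = 7: rhs = 5, matching y values: none (0 points).
  x = 8: rhs = 13, matching y values: 6, 17 (2 points).
  x = 9: rhs = 0, matching y values: 0 (1 points).
  x = 10: rhs = 18, matching y values: 8, 15 (2 points).
  x = 11: rhs = 4, matching y values: 2, 21 (2 points).
  x = 12: rhs = 10, matching y values: none (0 points).
  x = 13: rhs = 19, matching y values: none (0 points).
  x = 14: rhs = 14, matching y values: none (0 points).
  x = 15: rhs = 1, matching y values: 1, 22 (2 points).
  x = 16: rhs = 9, matching y values: 3, 20 (2 points).
  x = 17: rhs = 21, matching y values: none (0 points).
  x = 18: rhs = 20, matching y values: none (0 points).
  x = 19: rhs = 12, matching y values: 9, 14 (2 points).
  x = 20: rhs = 3, matching y values: 7, 16 (2 points).
  x = 21: rhs = 22, matching y values: none (0 points).
  x = 22: rhs = 6, matching y values: 11, 12 (2 points).
Total affine count: 23.
Full point count |E(F_23)| = 23 + 1 = 24.
Hasse bound: |24 − (23+1)| = |0| = 0 ≤ 2√23 ≈ 9.5917 ✓.


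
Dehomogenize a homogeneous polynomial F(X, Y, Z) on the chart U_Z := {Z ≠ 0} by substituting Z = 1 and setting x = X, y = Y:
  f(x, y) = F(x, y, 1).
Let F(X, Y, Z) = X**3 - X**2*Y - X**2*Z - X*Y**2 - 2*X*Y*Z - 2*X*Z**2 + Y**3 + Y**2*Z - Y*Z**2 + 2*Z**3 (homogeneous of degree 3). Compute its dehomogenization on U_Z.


f(x, y) = x**3 - x**2*y - x**2 - x*y**2 - 2*x*y - 2*x + y**3 + y**2 - y + 2

On U_Z we set Z = 1. Each monomial c·X^i·Y^j·Z^k in F becomes c·x^i·y^j·1^k = c·x^i·y^j.
Substituting Z = 1: F(X, Y, 1) = x**3 - x**2*y - x**2 - x*y**2 - 2*x*y - 2*x + y**3 + y**2 - y + 2.
Note: deg(f) ≤ deg(F) = 3; strict inequality happens when F is divisible by Z (lost terms).


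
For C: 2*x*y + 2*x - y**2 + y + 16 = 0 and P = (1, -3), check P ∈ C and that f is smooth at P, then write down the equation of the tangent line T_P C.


Tangent line at P: -4*x + 9*y + 31 = 0.

Step 1: f(1, -3) = 0, so P lies on C.
Step 2: partial derivatives
  f_x(x, y) = 2*y + 2, f_y(x, y) = 2*x - 2*y + 1.
  f_x(P) = -4, f_y(P) = 9 (gradient nonzero, so P is smooth).
Step 3: tangent line at P: -4·(x − 1) + 9·(y − -3) = 0.
Expanding: -4*x + 9*y + 31 = 0.


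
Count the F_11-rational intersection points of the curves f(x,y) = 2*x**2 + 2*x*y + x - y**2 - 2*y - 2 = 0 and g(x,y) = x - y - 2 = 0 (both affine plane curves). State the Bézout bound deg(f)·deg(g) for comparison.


Common zeros: {(1, 10), (3, 1)}; count = 2; Bézout bound = 2.

deg(f) = 2, deg(g) = 1, so Bézout bound = 2.
Scan x ∈ F_11. For each x, list the y ∈ F_11 with f(x, y) ≡ 0 and those with g(x, y) ≡ 0 (mod 11); the common zeros in that column are the intersection.
  x = 0: f ≡ 0 at y ∈ ∅; g ≡ 0 at y ∈ {9}; common: ∅.
  x = 1: f ≡ 0 at y ∈ {1, 10}; g ≡ 0 at y ∈ {10}; common: {10}.
  x = 2: f ≡ 0 at y ∈ {4, 9}; g ≡ 0 at y ∈ {0}; common: ∅.
  x = 3: f ≡ 0 at y ∈ {1, 3}; g ≡ 0 at y ∈ {1}; common: {1}.
  x = 4: f ≡ 0 at y ∈ ∅; g ≡ 0 at y ∈ {2}; common: ∅.
  x = 5: f ≡ 0 at y ∈ {9, 10}; g ≡ 0 at y ∈ {3}; common: ∅.
  x = 6: f ≡ 0 at y ∈ ∅; g ≡ 0 at y ∈ {4}; common: ∅.
  x = 7: f ≡ 0 at y ∈ ∅; g ≡ 0 at y ∈ {5}; common: ∅.
  x = 8: f ≡ 0 at y ∈ ∅; g ≡ 0 at y ∈ {6}; common: ∅.
  x = 9: f ≡ 0 at y ∈ ∅; g ≡ 0 at y ∈ {7}; common: ∅.
  x = 10: f ≡ 0 at y ∈ {3, 4}; g ≡ 0 at y ∈ {8}; common: ∅.
Collecting: common zeros = {(1, 10), (3, 1)}, so the count is 2.
Comparison with the Bézout bound: 2 ≤ 2 = deg(f)·deg(g), as expected for curves with no common component (the bound is attained).


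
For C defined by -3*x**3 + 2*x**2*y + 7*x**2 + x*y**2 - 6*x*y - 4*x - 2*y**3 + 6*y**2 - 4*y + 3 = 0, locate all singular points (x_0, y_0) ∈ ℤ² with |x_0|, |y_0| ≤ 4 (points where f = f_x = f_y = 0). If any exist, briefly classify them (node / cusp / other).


Singular points: {(1, 1)}; classification: cusp.

Compute partial derivatives:
  f_x = -9*x**2 + 4*x*y + 14*x + y**2 - 6*y - 4.
  f_y = 2*x**2 + 2*x*y - 6*x - 6*y**2 + 12*y - 4.
Scan x_0 ∈ {−4, ..., 4}. For each x_0, f_y(x_0, y) is a polynomial in y; find its integer roots y ∈ {−4, ..., 4}, then test f_x and f at those candidates.
  x = -4: f_y(-4, y) = -6*y**2 + 4*y + 52; no integer root y with |y| ≤ 4.
  x = -3: f_y(-3, y) = -6*y**2 + 6*y + 32; no integer root y with |y| ≤ 4.
  x = -2: f_y(-2, y) = -6*y**2 + 8*y + 16; no integer root y with |y| ≤ 4.
  x = -1: f_y(-1, y) = -6*y**2 + 10*y + 4; vanishes at y ∈ {2}. (-1, 2): f_x = -43 ≠ 0.
  x = 0: f_y(0, y) = -6*y**2 + 12*y - 4; no integer root y with |y| ≤ 4.
  x = 1: f_y(1, y) = -6*y**2 + 14*y - 8; vanishes at y ∈ {1}. (1, 1): f_x = 0, f = 0 — SINGULAR.
  x = 2: f_y(2, y) = -6*y**2 + 16*y - 8; vanishes at y ∈ {2}. (2, 2): f_x = -4 ≠ 0.
  x = 3: f_y(3, y) = -6*y**2 + 18*y - 4; no integer root y with |y| ≤ 4.
  x = 4: f_y(4, y) = -6*y**2 + 20*y + 4; no integer root y with |y| ≤ 4.
Only singular point on the grid: (1, 1).
Classify: substitute x = 1 + u, y = 1 + v and expand: f = -3*u**3 + 2*u**2*v + u*v**2 - 2*v**3 + v**2.
No constant or linear terms (consistent with a singular point). Quadratic part: v**2. Cubic part: -3*u**3 + 2*u**2*v + u*v**2 - 2*v**3.
The quadratic part v**2 is a perfect square, so there is a single (double) tangent line v = 0, i.e. y = 1. Restricting the cubic part to that line (v = 0) leaves -3*u**3 ≠ 0, so f is not divisible by v and the branch is v² ≈ 3*u**3 to lowest order — this is a cusp.
Classification: cusp.


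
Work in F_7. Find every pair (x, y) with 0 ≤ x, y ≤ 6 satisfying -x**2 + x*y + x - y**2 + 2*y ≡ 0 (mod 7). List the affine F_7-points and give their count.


Affine F_7-points: {(0, 0), (0, 2), (1, 0), (1, 3), (2, 5), (2, 6), (3, 2), (3, 3), (4, 1), (4, 5), (5, 1), (5, 6), (6, 4)}; count = 13.

For each of the 49 pairs (x, y) ∈ F_7², evaluate f(x, y) mod 7. Record the zeros.
  x = 0: [0↦0, 1↦1, 2↦0, 3↦4, 4↦6, 5↦6, 6↦4]  zeros at y ∈ {0, 2}
  x = 1: [0↦0, 1↦2, 2↦2, 3↦0, 4↦3, 5↦4, 6↦3]  zeros at y ∈ {0, 3}
  x = 2: [0↦5, 1↦1, 2↦2, 3↦1, 4↦5, 5↦0, 6↦0]  zeros at y ∈ {5, 6}
  x = 3: [0↦1, 1↦5, 2↦0, 3↦0, 4↦5, 5↦1, 6↦2]  zeros at y ∈ {2, 3}
  x = 4: [0↦2, 1↦0, 2↦3, 3↦4, 4↦3, 5↦0, 6↦2]  zeros at y ∈ {1, 5}
  x = 5: [0↦1, 1↦0, 2↦4, 3↦6, 4↦6, 5↦4, 6↦0]  zeros at y ∈ {1, 6}
  x = 6: [0↦5, 1↦5, 2↦3, 3↦6, 4↦0, 5↦6, 6↦3]  zeros at y ∈ {4}
Collecting zeros: affine points = {(0, 0), (0, 2), (1, 0), (1, 3), (2, 5), (2, 6), (3, 2), (3, 3), (4, 1), (4, 5), (5, 1), (5, 6), (6, 4)}.
Total count |C(F_7)_aff| = 13.


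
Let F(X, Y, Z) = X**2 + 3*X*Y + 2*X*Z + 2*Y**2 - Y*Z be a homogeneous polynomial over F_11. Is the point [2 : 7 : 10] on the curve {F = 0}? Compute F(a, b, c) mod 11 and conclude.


F(2,7,10) ≡ 4 (mod 11); P is NOT on the curve.

Evaluate F(2, 7, 10) term-by-term (mod 11).
  X**2 ↦ 1·4·1·1 = 4
  3*X*Y ↦ 3·2·7·1 = 42
  2*X*Z ↦ 2·2·1·10 = 40
  2*Y**2 ↦ 2·1·49·1 = 98
  -Y*Z ↦ -1·1·7·10 = -70
Sum: F(2, 7, 10) = (4) + (42) + (40) + (98) + (-70) = 114.
Reducing mod 11: 114 ≡ 4 (mod 11).
Since F(a, b, c) ≡ 4 ≠ 0 (mod 11), P does NOT lie on the curve.


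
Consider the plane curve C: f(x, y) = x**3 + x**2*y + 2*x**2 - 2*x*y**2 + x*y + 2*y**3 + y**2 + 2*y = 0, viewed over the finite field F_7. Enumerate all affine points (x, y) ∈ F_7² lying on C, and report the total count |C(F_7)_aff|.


Affine F_7-points: {(0, 0), (2, 5), (3, 1), (5, 0), (5, 4), (6, 5), (6, 6)}; count = 7.

For each of the 49 pairs (x, y) ∈ F_7², evaluate f(x, y) mod 7. Record the zeros.
  x = 0: [0↦0, 1↦5, 2↦3, 3↦6, 4↦5, 5↦5, 6↦4]  zeros at y ∈ {0}
  x = 1: [0↦3, 1↦1, 2↦2, 3↦4, 4↦5, 5↦3, 6↦3]  zeros at y ∈ ∅
  x = 2: [0↦2, 1↦2, 2↦1, 3↦4, 4↦2, 5↦0, 6↦3]  zeros at y ∈ {5}
  x = 3: [0↦3, 1↦0, 2↦6, 3↦5, 4↦2, 5↦2, 6↦3]  zeros at y ∈ {1}
  x = 4: [0↦5, 1↦1, 2↦2, 3↦6, 4↦4, 5↦1, 6↦2]  zeros at y ∈ ∅
  x = 5: [0↦0, 1↦4, 2↦2, 3↦6, 4↦0, 5↦3, 6↦6]  zeros at y ∈ {0, 4}
  x = 6: [0↦1, 1↦1, 2↦5, 3↦4, 4↦3, 5↦0, 6↦0]  zeros at y ∈ {5, 6}
Collecting zeros: affine points = {(0, 0), (2, 5), (3, 1), (5, 0), (5, 4), (6, 5), (6, 6)}.
Total count |C(F_7)_aff| = 7.


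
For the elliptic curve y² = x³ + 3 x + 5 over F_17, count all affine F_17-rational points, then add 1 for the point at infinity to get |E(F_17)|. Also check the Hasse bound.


Affine points = {(1, 3), (1, 14), (2, 6), (2, 11), (4, 8), (4, 9), (5, 3), (5, 14), (6, 1), (6, 16), (9, 8), (9, 9), (10, 7), (10, 10), (11, 3), (11, 14), (12, 1), (12, 16), (15, 5), (15, 12), (16, 1), (16, 16)}; affine count = 22; |E(F_17)| = 23.

Discriminant check: Δ ∝ 4a³ + 27b² = 4·3³ + 27·5² = 4·27 + 27·25 ≡ 1 (mod 17). Nonzero ⇒ E is nonsingular.
For each x ∈ F_17, compute rhs = x³ + 3·x + 5 mod 17, then count y ∈ F_17 with y² ≡ rhs.
  x = 0: rhs = 5, matching y values: none (0 points).
  x = 1: rhs = 9, matching y values: 3, 14 (2 points).
  x = 2: rhs = 2, matching y values: 6, 11 (2 points).
  x = 3: rhs = 7, matching y values: none (0 points).
  x = 4: rhs = 13, matching y values: 8, 9 (2 points).
  x = 5: rhs = 9, matching y values: 3, 14 (2 points).
  x = 6: rhs = 1, matching y values: 1, 16 (2 points).
  x = 7: rhs = 12, matching y values: none (0 points).
  x = 8: rhs = 14, matching y values: none (0 points).
  x = 9: rhs = 13, matching y values: 8, 9 (2 points).
  x = 10: rhs = 15, matching y values: 7, 10 (2 points).
  x = 11: rhs = 9, matching y values: 3, 14 (2 points).
  x = 12: rhs = 1, matching y values: 1, 16 (2 points).
  x = 13: rhs = 14, matching y values: none (0 points).
  x = 14: rhs = 3, matching y values: none (0 points).
  x = 15: rhs = 8, matching y values: 5, 12 (2 points).
  x = 16: rhs = 1, matching y values: 1, 16 (2 points).
Total affine count: 22.
Full point count |E(F_17)| = 22 + 1 = 23.
Hasse bound: |23 − (17+1)| = |5| = 5 ≤ 2√17 ≈ 8.2462 ✓.


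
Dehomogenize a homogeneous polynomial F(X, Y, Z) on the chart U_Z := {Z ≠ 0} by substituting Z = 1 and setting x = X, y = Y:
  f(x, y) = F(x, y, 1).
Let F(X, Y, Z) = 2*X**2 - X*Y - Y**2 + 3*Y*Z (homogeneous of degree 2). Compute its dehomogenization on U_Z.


f(x, y) = 2*x**2 - x*y - y**2 + 3*y

On U_Z we set Z = 1. Each monomial c·X^i·Y^j·Z^k in F becomes c·x^i·y^j·1^k = c·x^i·y^j.
Substituting Z = 1: F(X, Y, 1) = 2*x**2 - x*y - y**2 + 3*y.
Note: deg(f) ≤ deg(F) = 2; strict inequality happens when F is divisible by Z (lost terms).


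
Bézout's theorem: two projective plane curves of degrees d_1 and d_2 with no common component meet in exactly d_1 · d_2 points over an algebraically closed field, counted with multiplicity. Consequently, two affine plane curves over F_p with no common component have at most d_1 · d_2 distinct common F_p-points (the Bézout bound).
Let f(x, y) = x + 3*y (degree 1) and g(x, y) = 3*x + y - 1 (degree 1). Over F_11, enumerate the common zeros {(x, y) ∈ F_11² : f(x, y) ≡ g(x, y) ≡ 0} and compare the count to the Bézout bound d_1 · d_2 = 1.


Common zeros: {(10, 4)}; count = 1; Bézout bound = 1.

deg(f) = 1, deg(g) = 1, so Bézout bound = 1.
Scan x ∈ F_11. For each x, list the y ∈ F_11 with f(x, y) ≡ 0 and those with g(x, y) ≡ 0 (mod 11); the common zeros in that column are the intersection.
  x = 0: f ≡ 0 at y ∈ {0}; g ≡ 0 at y ∈ {1}; common: ∅.
  x = 1: f ≡ 0 at y ∈ {7}; g ≡ 0 at y ∈ {9}; common: ∅.
  x = 2: f ≡ 0 at y ∈ {3}; g ≡ 0 at y ∈ {6}; common: ∅.
  x = 3: f ≡ 0 at y ∈ {10}; g ≡ 0 at y ∈ {3}; common: ∅.
  x = 4: f ≡ 0 at y ∈ {6}; g ≡ 0 at y ∈ {0}; common: ∅.
  x = 5: f ≡ 0 at y ∈ {2}; g ≡ 0 at y ∈ {8}; common: ∅.
  x = 6: f ≡ 0 at y ∈ {9}; g ≡ 0 at y ∈ {5}; common: ∅.
  x = 7: f ≡ 0 at y ∈ {5}; g ≡ 0 at y ∈ {2}; common: ∅.
  x = 8: f ≡ 0 at y ∈ {1}; g ≡ 0 at y ∈ {10}; common: ∅.
  x = 9: f ≡ 0 at y ∈ {8}; g ≡ 0 at y ∈ {7}; common: ∅.
  x = 10: f ≡ 0 at y ∈ {4}; g ≡ 0 at y ∈ {4}; common: {4}.
Collecting: common zeros = {(10, 4)}, so the count is 1.
Comparison with the Bézout bound: 1 ≤ 1 = deg(f)·deg(g), as expected for curves with no common component (the bound is attained).


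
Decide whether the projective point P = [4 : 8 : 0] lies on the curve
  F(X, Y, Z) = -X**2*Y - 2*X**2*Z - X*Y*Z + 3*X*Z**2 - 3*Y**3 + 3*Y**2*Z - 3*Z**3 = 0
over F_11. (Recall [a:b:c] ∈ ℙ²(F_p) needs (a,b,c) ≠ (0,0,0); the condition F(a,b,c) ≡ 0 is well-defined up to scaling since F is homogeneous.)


F(4,8,0) ≡ 8 (mod 11); P is NOT on the curve.

Evaluate F(4, 8, 0) term-by-term (mod 11).
  -X**2*Y ↦ -1·16·8·1 = -128
  -2*X**2*Z ↦ -2·16·1·0 = 0
  -X*Y*Z ↦ -1·4·8·0 = 0
  3*X*Z**2 ↦ 3·4·1·0 = 0
  -3*Y**3 ↦ -3·1·512·1 = -1536
  3*Y**2*Z ↦ 3·1·64·0 = 0
  -3*Z**3 ↦ -3·1·1·0 = 0
Sum: F(4, 8, 0) = (-128) + (0) + (0) + (0) + (-1536) + (0) + (0) = -1664.
Reducing mod 11: -1664 ≡ 8 (mod 11).
Since F(a, b, c) ≡ 8 ≠ 0 (mod 11), P does NOT lie on the curve.


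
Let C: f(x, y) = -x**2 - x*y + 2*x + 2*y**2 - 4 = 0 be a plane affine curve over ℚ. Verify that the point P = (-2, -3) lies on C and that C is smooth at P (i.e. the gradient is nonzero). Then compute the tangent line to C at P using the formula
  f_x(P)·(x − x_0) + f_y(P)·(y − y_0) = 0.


Tangent line at P: 9*x - 10*y - 12 = 0.

Step 1: f(-2, -3) = 0, so P lies on C.
Step 2: partial derivatives
  f_x(x, y) = -2*x - y + 2, f_y(x, y) = -x + 4*y.
  f_x(P) = 9, f_y(P) = -10 (gradient nonzero, so P is smooth).
Step 3: tangent line at P: 9·(x − -2) + -10·(y − -3) = 0.
Expanding: 9*x - 10*y - 12 = 0.


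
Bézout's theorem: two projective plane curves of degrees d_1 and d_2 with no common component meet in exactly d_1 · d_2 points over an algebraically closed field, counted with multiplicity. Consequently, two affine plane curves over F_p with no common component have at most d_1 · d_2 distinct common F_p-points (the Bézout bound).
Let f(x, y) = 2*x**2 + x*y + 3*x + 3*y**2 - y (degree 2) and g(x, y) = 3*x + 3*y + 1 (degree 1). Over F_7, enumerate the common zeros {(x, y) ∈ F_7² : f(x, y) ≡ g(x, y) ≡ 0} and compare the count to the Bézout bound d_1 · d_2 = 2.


Common zeros: {(2, 0), (3, 6)}; count = 2; Bézout bound = 2.

deg(f) = 2, deg(g) = 1, so Bézout bound = 2.
Scan x ∈ F_7. For each x, list the y ∈ F_7 with f(x, y) ≡ 0 and those with g(x, y) ≡ 0 (mod 7); the common zeros in that column are the intersection.
  x = 0: f ≡ 0 at y ∈ {0, 5}; g ≡ 0 at y ∈ {2}; common: ∅.
  x = 1: f ≡ 0 at y ∈ ∅; g ≡ 0 at y ∈ {1}; common: ∅.
  x = 2: f ≡ 0 at y ∈ {0, 2}; g ≡ 0 at y ∈ {0}; common: {0}.
  x = 3: f ≡ 0 at y ∈ {5, 6}; g ≡ 0 at y ∈ {6}; common: {6}.
  x = 4: f ≡ 0 at y ∈ ∅; g ≡ 0 at y ∈ {5}; common: ∅.
  x = 5: f ≡ 0 at y ∈ ∅; g ≡ 0 at y ∈ {4}; common: ∅.
  x = 6: f ≡ 0 at y ∈ {1, 2}; g ≡ 0 at y ∈ {3}; common: ∅.
Collecting: common zeros = {(2, 0), (3, 6)}, so the count is 2.
Comparison with the Bézout bound: 2 ≤ 2 = deg(f)·deg(g), as expected for curves with no common component (the bound is attained).


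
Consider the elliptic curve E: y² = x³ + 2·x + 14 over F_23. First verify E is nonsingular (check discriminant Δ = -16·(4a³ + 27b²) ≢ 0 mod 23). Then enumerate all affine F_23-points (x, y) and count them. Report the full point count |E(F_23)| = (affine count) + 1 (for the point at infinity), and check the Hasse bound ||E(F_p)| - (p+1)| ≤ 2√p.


Affine points = {(2, 7), (2, 16), (3, 1), (3, 22), (6, 9), (6, 14), (7, 7), (7, 16), (8, 6), (8, 17), (9, 5), (9, 18), (12, 8), (12, 15), (13, 11), (13, 12), (14, 7), (14, 16), (16, 5), (16, 18), (17, 4), (17, 19), (20, 2), (20, 21), (21, 5), (21, 18)}; affine count = 26; |E(F_23)| = 27.

Discriminant check: Δ ∝ 4a³ + 27b² = 4·2³ + 27·14² = 4·8 + 27·196 ≡ 11 (mod 23). Nonzero ⇒ E is nonsingular.
For each x ∈ F_23, compute rhs = x³ + 2·x + 14 mod 23, then count y ∈ F_23 with y² ≡ rhs.
  x = 0: rhs = 14, matching y values: none (0 points).
  x = 1: rhs = 17, matching y values: none (0 points).
  x = 2: rhs = 3, matching y values: 7, 16 (2 points).
  x = 3: rhs = 1, matching y values: 1, 22 (2 points).
  x = 4: rhs = 17, matching y values: none (0 points).
  x = 5: rhs = 11, matching y values: none (0 points).
  x = 6: rhs = 12, matching y values: 9, 14 (2 points).
  x = 7: rhs = 3, matching y values: 7, 16 (2 points).
  x = 8: rhs = 13, matching y values: 6, 17 (2 points).
  x = 9: rhs = 2, matching y values: 5, 18 (2 points).
  x = 10: rhs = 22, matching y values: none (0 points).
  x = 11: rhs = 10, matching y values: none (0 points).
  x = 12: rhs = 18, matching y values: 8, 15 (2 points).
  x = 13: rhs = 6, matching y values: 11, 12 (2 points).
  x = 14: rhs = 3, matching y values: 7, 16 (2 points).
  x = 15: rhs = 15, matching y values: none (0 points).
  x = 16: rhs = 2, matching y values: 5, 18 (2 points).
  x = 17: rhs = 16, matching y values: 4, 19 (2 points).
  x = 18: rhs = 17, matching y values: none (0 points).
  x = 19: rhs = 11, matching y values: none (0 points).
  x = 20: rhs = 4, matching y values: 2, 21 (2 points).
  x = 21: rhs = 2, matching y values: 5, 18 (2 points).
  x = 22: rhs = 11, matching y values: none (0 points).
Total affine count: 26.
Full point count |E(F_23)| = 26 + 1 = 27.
Hasse bound: |27 − (23+1)| = |3| = 3 ≤ 2√23 ≈ 9.5917 ✓.


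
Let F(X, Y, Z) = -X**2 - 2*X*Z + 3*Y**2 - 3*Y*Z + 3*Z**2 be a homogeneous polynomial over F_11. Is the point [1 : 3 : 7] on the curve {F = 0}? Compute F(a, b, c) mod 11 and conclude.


F(1,3,7) ≡ 8 (mod 11); P is NOT on the curve.

Evaluate F(1, 3, 7) term-by-term (mod 11).
  -X**2 ↦ -1·1·1·1 = -1
  -2*X*Z ↦ -2·1·1·7 = -14
  3*Y**2 ↦ 3·1·9·1 = 27
  -3*Y*Z ↦ -3·1·3·7 = -63
  3*Z**2 ↦ 3·1·1·49 = 147
Sum: F(1, 3, 7) = (-1) + (-14) + (27) + (-63) + (147) = 96.
Reducing mod 11: 96 ≡ 8 (mod 11).
Since F(a, b, c) ≡ 8 ≠ 0 (mod 11), P does NOT lie on the curve.


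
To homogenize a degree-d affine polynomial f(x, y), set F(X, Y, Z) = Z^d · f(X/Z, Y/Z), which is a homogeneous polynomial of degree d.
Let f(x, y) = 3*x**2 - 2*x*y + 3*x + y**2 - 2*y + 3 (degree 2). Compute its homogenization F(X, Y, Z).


F(X, Y, Z) = 3*X**2 - 2*X*Y + 3*X*Z + Y**2 - 2*Y*Z + 3*Z**2

deg(f) = 2.
Substitute x = X/Z, y = Y/Z into f, then multiply by Z^2.
  monomial 3·x^2·y^0 ↦ 3·X^2·Y^0·Z^0.
  monomial -2·x^1·y^1 ↦ -2·X^1·Y^1·Z^0.
  monomial 3·x^1·y^0 ↦ 3·X^1·Y^0·Z^1.
  monomial 1·x^0·y^2 ↦ 1·X^0·Y^2·Z^0.
  monomial -2·x^0·y^1 ↦ -2·X^0·Y^1·Z^1.
  monomial 3·x^0·y^0 ↦ 3·X^0·Y^0·Z^2.
Collecting: F(X, Y, Z) = 3*X**2 - 2*X*Y + 3*X*Z + Y**2 - 2*Y*Z + 3*Z**2.


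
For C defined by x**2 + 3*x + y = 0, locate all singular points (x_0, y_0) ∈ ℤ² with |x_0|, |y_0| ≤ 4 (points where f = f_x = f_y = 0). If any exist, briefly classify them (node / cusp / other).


No singular points in the scanned grid; C is smooth there.

Compute partial derivatives:
  f_x = 2*x + 3.
  f_y = 1.
f_y = 1 is a nonzero constant, so f_y never vanishes: no point (x, y) can satisfy f = f_x = f_y = 0. In particular no (x, y) ∈ {−4, ..., 4}² is singular; the curve is smooth.


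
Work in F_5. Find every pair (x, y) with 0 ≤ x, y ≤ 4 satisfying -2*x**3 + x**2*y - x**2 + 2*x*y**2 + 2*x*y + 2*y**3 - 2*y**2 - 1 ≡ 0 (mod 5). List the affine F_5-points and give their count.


Affine F_5-points: {(0, 3), (0, 4), (2, 3), (4, 0), (4, 3), (4, 4)}; count = 6.

For each of the 25 pairs (x, y) ∈ F_5², evaluate f(x, y) mod 5. Record the zeros.
  x = 0: [0↦4, 1↦4, 2↦2, 3↦0, 4↦0]  zeros at y ∈ {3, 4}
  x = 1: [0↦1, 1↦1, 2↦3, 3↦4, 4↦1]  zeros at y ∈ ∅
  x = 2: [0↦4, 1↦1, 2↦4, 3↦0, 4↦1]  zeros at y ∈ {3}
  x = 3: [0↦1, 1↦2, 2↦3, 3↦1, 4↦3]  zeros at y ∈ ∅
  x = 4: [0↦0, 1↦2, 2↦3, 3↦0, 4↦0]  zeros at y ∈ {0, 3, 4}
Collecting zeros: affine points = {(0, 3), (0, 4), (2, 3), (4, 0), (4, 3), (4, 4)}.
Total count |C(F_5)_aff| = 6.


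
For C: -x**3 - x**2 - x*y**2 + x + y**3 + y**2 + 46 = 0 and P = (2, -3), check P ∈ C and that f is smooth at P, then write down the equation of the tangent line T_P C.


Tangent line at P: -24*x + 33*y + 147 = 0.

Step 1: f(2, -3) = 0, so P lies on C.
Step 2: partial derivatives
  f_x(x, y) = -3*x**2 - 2*x - y**2 + 1, f_y(x, y) = -2*x*y + 3*y**2 + 2*y.
  f_x(P) = -24, f_y(P) = 33 (gradient nonzero, so P is smooth).
Step 3: tangent line at P: -24·(x − 2) + 33·(y − -3) = 0.
Expanding: -24*x + 33*y + 147 = 0.


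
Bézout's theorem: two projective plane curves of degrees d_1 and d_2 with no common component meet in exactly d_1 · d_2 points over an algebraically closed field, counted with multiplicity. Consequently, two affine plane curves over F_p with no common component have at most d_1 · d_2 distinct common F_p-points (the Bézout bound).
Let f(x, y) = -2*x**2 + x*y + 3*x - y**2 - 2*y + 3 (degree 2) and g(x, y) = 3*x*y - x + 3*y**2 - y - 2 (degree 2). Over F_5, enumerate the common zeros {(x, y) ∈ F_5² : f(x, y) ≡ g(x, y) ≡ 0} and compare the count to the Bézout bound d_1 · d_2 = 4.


Common zeros: {(0, 1)}; count = 1; Bézout bound = 4.

deg(f) = 2, deg(g) = 2, so Bézout bound = 4.
Scan x ∈ F_5. For each x, list the y ∈ F_5 with f(x, y) ≡ 0 and those with g(x, y) ≡ 0 (mod 5); the common zeros in that column are the intersection.
  x = 0: f ≡ 0 at y ∈ {1, 2}; g ≡ 0 at y ∈ {1}; common: {1}.
  x = 1: f ≡ 0 at y ∈ ∅; g ≡ 0 at y ∈ {3}; common: ∅.
  x = 2: f ≡ 0 at y ∈ {1, 4}; g ≡ 0 at y ∈ ∅; common: ∅.
  x = 3: f ≡ 0 at y ∈ ∅; g ≡ 0 at y ∈ {0, 4}; common: ∅.
  x = 4: f ≡ 0 at y ∈ {3, 4}; g ≡ 0 at y ∈ ∅; common: ∅.
Collecting: common zeros = {(0, 1)}, so the count is 1.
Comparison with the Bézout bound: 1 ≤ 4 = deg(f)·deg(g), as expected for curves with no common component (the affine F_5-count falls short of the bound because intersections may lie at infinity, over extension fields, or carry multiplicity).


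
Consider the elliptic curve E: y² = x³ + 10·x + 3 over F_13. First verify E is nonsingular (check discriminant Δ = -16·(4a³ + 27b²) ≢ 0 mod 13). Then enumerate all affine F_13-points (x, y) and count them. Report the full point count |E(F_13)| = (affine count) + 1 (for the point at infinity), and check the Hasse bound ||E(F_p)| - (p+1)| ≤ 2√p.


Affine points = {(0, 4), (0, 9), (1, 1), (1, 12), (4, 4), (4, 9), (5, 3), (5, 10), (7, 0), (8, 6), (8, 7), (9, 4), (9, 9), (11, 1), (11, 12)}; affine count = 15; |E(F_13)| = 16.

Discriminant check: Δ ∝ 4a³ + 27b² = 4·10³ + 27·3² = 4·1000 + 27·9 ≡ 5 (mod 13). Nonzero ⇒ E is nonsingular.
For each x ∈ F_13, compute rhs = x³ + 10·x + 3 mod 13, then count y ∈ F_13 with y² ≡ rhs.
  x = 0: rhs = 3, matching y values: 4, 9 (2 points).
  x = 1: rhs = 1, matching y values: 1, 12 (2 points).
  x = 2: rhs = 5, matching y values: none (0 points).
  x = 3: rhs = 8, matching y values: none (0 points).
  x = 4: rhs = 3, matching y values: 4, 9 (2 points).
  x = 5: rhs = 9, matching y values: 3, 10 (2 points).
  x = 6: rhs = 6, matching y values: none (0 points).
  x = 7: rhs = 0, matching y values: 0 (1 points).
  x = 8: rhs = 10, matching y values: 6, 7 (2 points).
  x = 9: rhs = 3, matching y values: 4, 9 (2 points).
  x = 10: rhs = 11, matching y values: none (0 points).
  x = 11: rhs = 1, matching y values: 1, 12 (2 points).
  x = 12: rhs = 5, matching y values: none (0 points).
Total affine count: 15.
Full point count |E(F_13)| = 15 + 1 = 16.
Hasse bound: |16 − (13+1)| = |2| = 2 ≤ 2√13 ≈ 7.2111 ✓.


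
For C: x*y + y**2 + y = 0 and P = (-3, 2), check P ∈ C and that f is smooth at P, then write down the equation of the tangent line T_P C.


Tangent line at P: 2*x + 2*y + 2 = 0.

Step 1: f(-3, 2) = 0, so P lies on C.
Step 2: partial derivatives
  f_x(x, y) = y, f_y(x, y) = x + 2*y + 1.
  f_x(P) = 2, f_y(P) = 2 (gradient nonzero, so P is smooth).
Step 3: tangent line at P: 2·(x − -3) + 2·(y − 2) = 0.
Expanding: 2*x + 2*y + 2 = 0.


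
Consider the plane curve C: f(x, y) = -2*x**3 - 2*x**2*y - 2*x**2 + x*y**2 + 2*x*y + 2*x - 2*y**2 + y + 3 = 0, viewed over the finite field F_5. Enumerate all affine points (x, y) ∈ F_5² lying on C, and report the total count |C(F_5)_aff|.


Affine F_5-points: {(0, 4), (1, 3), (2, 1), (4, 1), (4, 3)}; count = 5.

For each of the 25 pairs (x, y) ∈ F_5², evaluate f(x, y) mod 5. Record the zeros.
  x = 0: [0↦3, 1↦2, 2↦2, 3↦3, 4↦0]  zeros at y ∈ {4}
  x = 1: [0↦1, 1↦1, 2↦4, 3↦0, 4↦4]  zeros at y ∈ {3}
  x = 2: [0↦3, 1↦0, 2↦2, 3↦4, 4↦1]  zeros at y ∈ {1}
  x = 3: [0↦2, 1↦2, 2↦4, 3↦3, 4↦4]  zeros at y ∈ ∅
  x = 4: [0↦1, 1↦0, 2↦3, 3↦0, 4↦1]  zeros at y ∈ {1, 3}
Collecting zeros: affine points = {(0, 4), (1, 3), (2, 1), (4, 1), (4, 3)}.
Total count |C(F_5)_aff| = 5.


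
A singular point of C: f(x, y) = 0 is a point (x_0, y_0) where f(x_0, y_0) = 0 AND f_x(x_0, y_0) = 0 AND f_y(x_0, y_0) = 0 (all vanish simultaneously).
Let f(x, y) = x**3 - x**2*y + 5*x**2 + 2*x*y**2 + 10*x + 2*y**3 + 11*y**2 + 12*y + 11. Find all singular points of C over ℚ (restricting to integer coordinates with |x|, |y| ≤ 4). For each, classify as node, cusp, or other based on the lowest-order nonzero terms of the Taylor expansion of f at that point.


Singular points: {(-2, -1)}; classification: cusp.

Compute partial derivatives:
  f_x = 3*x**2 - 2*x*y + 10*x + 2*y**2 + 10.
  f_y = -x**2 + 4*x*y + 6*y**2 + 22*y + 12.
Scan x_0 ∈ {−4, ..., 4}. For each x_0, f_y(x_0, y) is a polynomial in y; find its integer roots y ∈ {−4, ..., 4}, then test f_x and f at those candidates.
  x = -4: f_y(-4, y) = 6*y**2 + 6*y - 4; no integer root y with |y| ≤ 4.
  x = -3: f_y(-3, y) = 6*y**2 + 10*y + 3; no integer root y with |y| ≤ 4.
  x = -2: f_y(-2, y) = 6*y**2 + 14*y + 8; vanishes at y ∈ {-1}. (-2, -1): f_x = 0, f = 0 — SINGULAR.
  x = -1: f_y(-1, y) = 6*y**2 + 18*y + 11; no integer root y with |y| ≤ 4.
  x = 0: f_y(0, y) = 6*y**2 + 22*y + 12; vanishes at y ∈ {-3}. (0, -3): f_x = 28 ≠ 0.
  x = 1: f_y(1, y) = 6*y**2 + 26*y + 11; no integer root y with |y| ≤ 4.
  x = 2: f_y(2, y) = 6*y**2 + 30*y + 8; no integer root y with |y| ≤ 4.
  x = 3: f_y(3, y) = 6*y**2 + 34*y + 3; no integer root y with |y| ≤ 4.
  x = 4: f_y(4, y) = 6*y**2 + 38*y - 4; no integer root y with |y| ≤ 4.
Only singular point on the grid: (-2, -1).
Classify: substitute x = -2 + u, y = -1 + v and expand: f = u**3 - u**2*v + 2*u*v**2 + 2*v**3 + v**2.
No constant or linear terms (consistent with a singular point). Quadratic part: v**2. Cubic part: u**3 - u**2*v + 2*u*v**2 + 2*v**3.
The quadratic part v**2 is a perfect square, so there is a single (double) tangent line v = 0, i.e. y = -1. Restricting the cubic part to that line (v = 0) leaves u**3 ≠ 0, so f is not divisible by v and the branch is v² ≈ -u**3 to lowest order — this is a cusp.
Classification: cusp.


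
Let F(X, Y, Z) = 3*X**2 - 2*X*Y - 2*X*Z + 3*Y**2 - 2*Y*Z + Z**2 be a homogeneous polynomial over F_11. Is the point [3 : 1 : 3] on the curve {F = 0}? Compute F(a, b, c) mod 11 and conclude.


F(3,1,3) ≡ 9 (mod 11); P is NOT on the curve.

Evaluate F(3, 1, 3) term-by-term (mod 11).
  3*X**2 ↦ 3·9·1·1 = 27
  -2*X*Y ↦ -2·3·1·1 = -6
  -2*X*Z ↦ -2·3·1·3 = -18
  3*Y**2 ↦ 3·1·1·1 = 3
  -2*Y*Z ↦ -2·1·1·3 = -6
  Z**2 ↦ 1·1·1·9 = 9
Sum: F(3, 1, 3) = (27) + (-6) + (-18) + (3) + (-6) + (9) = 9.
Reducing mod 11: 9 ≡ 9 (mod 11).
Since F(a, b, c) ≡ 9 ≠ 0 (mod 11), P does NOT lie on the curve.


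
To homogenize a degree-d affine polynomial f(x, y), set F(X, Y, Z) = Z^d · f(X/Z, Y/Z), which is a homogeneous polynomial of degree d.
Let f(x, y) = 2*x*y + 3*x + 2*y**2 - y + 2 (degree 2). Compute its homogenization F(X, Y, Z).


F(X, Y, Z) = 2*X*Y + 3*X*Z + 2*Y**2 - Y*Z + 2*Z**2

deg(f) = 2.
Substitute x = X/Z, y = Y/Z into f, then multiply by Z^2.
  monomial 2·x^1·y^1 ↦ 2·X^1·Y^1·Z^0.
  monomial 3·x^1·y^0 ↦ 3·X^1·Y^0·Z^1.
  monomial 2·x^0·y^2 ↦ 2·X^0·Y^2·Z^0.
  monomial -1·x^0·y^1 ↦ -1·X^0·Y^1·Z^1.
  monomial 2·x^0·y^0 ↦ 2·X^0·Y^0·Z^2.
Collecting: F(X, Y, Z) = 2*X*Y + 3*X*Z + 2*Y**2 - Y*Z + 2*Z**2.


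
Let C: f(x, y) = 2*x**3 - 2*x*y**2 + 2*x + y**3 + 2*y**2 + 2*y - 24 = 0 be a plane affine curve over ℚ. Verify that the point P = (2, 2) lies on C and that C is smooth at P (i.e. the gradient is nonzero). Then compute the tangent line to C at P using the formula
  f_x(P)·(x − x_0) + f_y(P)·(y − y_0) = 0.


Tangent line at P: 18*x + 6*y - 48 = 0.

Step 1: f(2, 2) = 0, so P lies on C.
Step 2: partial derivatives
  f_x(x, y) = 6*x**2 - 2*y**2 + 2, f_y(x, y) = -4*x*y + 3*y**2 + 4*y + 2.
  f_x(P) = 18, f_y(P) = 6 (gradient nonzero, so P is smooth).
Step 3: tangent line at P: 18·(x − 2) + 6·(y − 2) = 0.
Expanding: 18*x + 6*y - 48 = 0.


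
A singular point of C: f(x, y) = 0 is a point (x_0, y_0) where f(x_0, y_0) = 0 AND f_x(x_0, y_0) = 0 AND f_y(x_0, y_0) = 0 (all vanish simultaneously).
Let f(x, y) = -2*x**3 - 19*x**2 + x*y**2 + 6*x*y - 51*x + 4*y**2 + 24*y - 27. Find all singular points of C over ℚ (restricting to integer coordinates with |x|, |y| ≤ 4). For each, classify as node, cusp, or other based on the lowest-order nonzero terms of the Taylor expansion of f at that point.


Singular points: {(-3, -3)}; classification: node.

Compute partial derivatives:
  f_x = -6*x**2 - 38*x + y**2 + 6*y - 51.
  f_y = 2*x*y + 6*x + 8*y + 24.
Scan x_0 ∈ {−4, ..., 4}. For each x_0, f_y(x_0, y) is a polynomial in y; find its integer roots y ∈ {−4, ..., 4}, then test f_x and f at those candidates.
  x = -4: f_y(-4, y) = 0; vanishes at y ∈ {-4, -3, -2, -1, 0, 1, 2, 3, 4}. (-4, -4): f_x = -3 ≠ 0; (-4, -3): f_x = -4 ≠ 0; (-4, -2): f_x = -3 ≠ 0; (-4, -1): f_x = 0 but f = 1 ≠ 0; (-4, 0): f_x = 5 ≠ 0; (-4, 1): f_x = 12 ≠ 0; (-4, 2): f_x = 21 ≠ 0; (-4, 3): f_x = 32 ≠ 0; (-4, 4): f_x = 45 ≠ 0.
  x = -3: f_y(-3, y) = 2*y + 6; vanishes at y ∈ {-3}. (-3, -3): f_x = 0, f = 0 — SINGULAR.
  x = -2: f_y(-2, y) = 4*y + 12; vanishes at y ∈ {-3}. (-2, -3): f_x = -8 ≠ 0.
  x = -1: f_y(-1, y) = 6*y + 18; vanishes at y ∈ {-3}. (-1, -3): f_x = -28 ≠ 0.
  x = 0: f_y(0, y) = 8*y + 24; vanishes at y ∈ {-3}. (0, -3): f_x = -60 ≠ 0.
  x = 1: f_y(1, y) = 10*y + 30; vanishes at y ∈ {-3}. (1, -3): f_x = -104 ≠ 0.
  x = 2: f_y(2, y) = 12*y + 36; vanishes at y ∈ {-3}. (2, -3): f_x = -160 ≠ 0.
  x = 3: f_y(3, y) = 14*y + 42; vanishes at y ∈ {-3}. (3, -3): f_x = -228 ≠ 0.
  x = 4: f_y(4, y) = 16*y + 48; vanishes at y ∈ {-3}. (4, -3): f_x = -308 ≠ 0.
Only singular point on the grid: (-3, -3).
Classify: substitute x = -3 + u, y = -3 + v and expand: f = -2*u**3 - u**2 + u*v**2 + v**2.
No constant or linear terms (consistent with a singular point). Quadratic part: -u**2 + v**2. Cubic part: -2*u**3 + u*v**2.
The quadratic part v**2 - u**2 = (v − u)(v + u) splits into two distinct linear factors, so there are two distinct tangent lines y − -3 = ±(x − -3) — this is a node (ordinary double point).
Classification: node.


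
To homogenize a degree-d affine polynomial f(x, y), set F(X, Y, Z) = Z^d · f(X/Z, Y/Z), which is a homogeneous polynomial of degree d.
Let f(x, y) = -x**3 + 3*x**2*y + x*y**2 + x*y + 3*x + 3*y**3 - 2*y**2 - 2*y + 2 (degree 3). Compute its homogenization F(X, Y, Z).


F(X, Y, Z) = -X**3 + 3*X**2*Y + X*Y**2 + X*Y*Z + 3*X*Z**2 + 3*Y**3 - 2*Y**2*Z - 2*Y*Z**2 + 2*Z**3

deg(f) = 3.
Substitute x = X/Z, y = Y/Z into f, then multiply by Z^3.
  monomial -1·x^3·y^0 ↦ -1·X^3·Y^0·Z^0.
  monomial 3·x^2·y^1 ↦ 3·X^2·Y^1·Z^0.
  monomial 1·x^1·y^2 ↦ 1·X^1·Y^2·Z^0.
  monomial 1·x^1·y^1 ↦ 1·X^1·Y^1·Z^1.
  monomial 3·x^1·y^0 ↦ 3·X^1·Y^0·Z^2.
  monomial 3·x^0·y^3 ↦ 3·X^0·Y^3·Z^0.
  monomial -2·x^0·y^2 ↦ -2·X^0·Y^2·Z^1.
  monomial -2·x^0·y^1 ↦ -2·X^0·Y^1·Z^2.
  monomial 2·x^0·y^0 ↦ 2·X^0·Y^0·Z^3.
Collecting: F(X, Y, Z) = -X**3 + 3*X**2*Y + X*Y**2 + X*Y*Z + 3*X*Z**2 + 3*Y**3 - 2*Y**2*Z - 2*Y*Z**2 + 2*Z**3.


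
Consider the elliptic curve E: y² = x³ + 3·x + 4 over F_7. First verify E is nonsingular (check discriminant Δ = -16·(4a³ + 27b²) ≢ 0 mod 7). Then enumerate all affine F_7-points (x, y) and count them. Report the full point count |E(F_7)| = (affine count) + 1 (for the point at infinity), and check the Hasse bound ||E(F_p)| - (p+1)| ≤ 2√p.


Affine points = {(0, 2), (0, 5), (1, 1), (1, 6), (2, 2), (2, 5), (5, 2), (5, 5), (6, 0)}; affine count = 9; |E(F_7)| = 10.

Discriminant check: Δ ∝ 4a³ + 27b² = 4·3³ + 27·4² = 4·27 + 27·16 ≡ 1 (mod 7). Nonzero ⇒ E is nonsingular.
For each x ∈ F_7, compute rhs = x³ + 3·x + 4 mod 7, then count y ∈ F_7 with y² ≡ rhs.
  x = 0: rhs = 4, matching y values: 2, 5 (2 points).
  x = 1: rhs = 1, matching y values: 1, 6 (2 points).
  x = 2: rhs = 4, matching y values: 2, 5 (2 points).
  x = 3: rhs = 5, matching y values: none (0 points).
  x = 4: rhs = 3, matching y values: none (0 points).
  x = 5: rhs = 4, matching y values: 2, 5 (2 points).
  x = 6: rhs = 0, matching y values: 0 (1 points).
Total affine count: 9.
Full point count |E(F_7)| = 9 + 1 = 10.
Hasse bound: |10 − (7+1)| = |2| = 2 ≤ 2√7 ≈ 5.2915 ✓.
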